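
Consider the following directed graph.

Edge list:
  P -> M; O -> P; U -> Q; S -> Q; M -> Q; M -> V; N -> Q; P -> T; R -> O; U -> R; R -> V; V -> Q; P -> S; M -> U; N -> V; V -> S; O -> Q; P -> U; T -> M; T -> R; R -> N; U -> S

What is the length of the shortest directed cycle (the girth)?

4

For each vertex v, BFS finds the shortest path from v back to v.
The shortest such closed walk is R → O → P → U → R, length 4.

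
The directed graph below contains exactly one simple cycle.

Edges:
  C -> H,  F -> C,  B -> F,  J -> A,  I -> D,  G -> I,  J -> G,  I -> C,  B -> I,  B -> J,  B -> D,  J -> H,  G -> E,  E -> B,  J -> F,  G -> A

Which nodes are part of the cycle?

DFS with gray/black marking from B:
B gray
  J gray
    G gray
      E gray
        E→B: B is gray → back edge
Back edge closes the cycle B → J → G → E → B; its vertices are {B, E, G, J}.

B, E, G, J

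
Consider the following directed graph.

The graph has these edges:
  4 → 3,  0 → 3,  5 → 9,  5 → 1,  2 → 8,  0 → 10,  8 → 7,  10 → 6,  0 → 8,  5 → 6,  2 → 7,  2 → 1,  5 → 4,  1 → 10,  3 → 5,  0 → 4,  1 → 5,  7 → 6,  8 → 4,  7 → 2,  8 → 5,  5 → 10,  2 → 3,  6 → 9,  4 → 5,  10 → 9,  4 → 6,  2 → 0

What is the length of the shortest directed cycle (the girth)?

For each vertex v, BFS finds the shortest path from v back to v.
The shortest such closed walk is 2 → 7 → 2, length 2.

2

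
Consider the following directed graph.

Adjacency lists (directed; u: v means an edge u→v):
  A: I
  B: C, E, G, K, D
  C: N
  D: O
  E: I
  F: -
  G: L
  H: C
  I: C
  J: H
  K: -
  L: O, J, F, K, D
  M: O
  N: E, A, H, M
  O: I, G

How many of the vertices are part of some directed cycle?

12

A vertex is on a directed cycle iff it belongs to a strongly connected component of size ≥ 2 (or has a self-loop).
The vertices on cycles are {A, C, D, E, G, H, I, J, L, M, N, O} — 12 in total.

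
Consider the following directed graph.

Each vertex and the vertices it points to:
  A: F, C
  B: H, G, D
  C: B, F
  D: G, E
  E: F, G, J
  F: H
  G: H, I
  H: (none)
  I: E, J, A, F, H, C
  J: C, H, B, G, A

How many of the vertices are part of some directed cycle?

A vertex is on a directed cycle iff it belongs to a strongly connected component of size ≥ 2 (or has a self-loop).
The vertices on cycles are {A, B, C, D, E, G, I, J} — 8 in total.

8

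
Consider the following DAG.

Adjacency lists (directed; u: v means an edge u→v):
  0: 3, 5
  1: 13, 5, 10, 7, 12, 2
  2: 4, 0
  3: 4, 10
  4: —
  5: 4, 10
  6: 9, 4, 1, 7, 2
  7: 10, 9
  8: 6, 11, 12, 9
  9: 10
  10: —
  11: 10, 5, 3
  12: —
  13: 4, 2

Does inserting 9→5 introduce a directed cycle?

No

Adding 9→5 creates a cycle iff 5 can already reach 9.
Explore from 5: no path reaches 9. The graph stays acyclic.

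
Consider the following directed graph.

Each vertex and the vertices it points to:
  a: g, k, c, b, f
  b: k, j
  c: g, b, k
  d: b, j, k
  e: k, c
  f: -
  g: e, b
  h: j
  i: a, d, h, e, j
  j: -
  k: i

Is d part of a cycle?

Yes

d is on a cycle iff d can reach itself via ≥1 edge.
d → k → i → d — yes.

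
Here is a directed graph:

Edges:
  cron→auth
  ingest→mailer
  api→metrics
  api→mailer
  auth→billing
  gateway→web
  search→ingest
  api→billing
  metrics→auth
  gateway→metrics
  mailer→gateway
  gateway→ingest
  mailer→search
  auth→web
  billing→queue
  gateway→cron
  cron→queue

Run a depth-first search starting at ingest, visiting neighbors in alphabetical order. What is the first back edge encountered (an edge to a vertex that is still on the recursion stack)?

gateway→ingest

DFS from ingest (visiting neighbors in alphabetical order); mark gray on enter, black on exit:
ingest gray
  mailer gray
    gateway gray
      cron gray
        auth gray
          billing gray
            queue gray
            queue black
          billing black
          web gray
          web black
        auth black
        cron→queue: queue black — skip
      cron black
      gateway→ingest: ingest is gray → back edge
First back edge: gateway → ingest.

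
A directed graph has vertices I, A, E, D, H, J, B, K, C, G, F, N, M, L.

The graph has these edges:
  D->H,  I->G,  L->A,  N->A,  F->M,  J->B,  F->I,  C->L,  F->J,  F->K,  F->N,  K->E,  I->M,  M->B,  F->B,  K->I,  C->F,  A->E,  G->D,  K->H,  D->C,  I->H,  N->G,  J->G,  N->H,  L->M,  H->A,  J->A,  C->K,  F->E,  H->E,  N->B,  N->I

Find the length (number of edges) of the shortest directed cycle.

5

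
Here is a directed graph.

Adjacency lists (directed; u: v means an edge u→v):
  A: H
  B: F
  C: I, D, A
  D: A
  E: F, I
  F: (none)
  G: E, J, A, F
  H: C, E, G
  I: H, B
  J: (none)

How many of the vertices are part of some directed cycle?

7

A vertex is on a directed cycle iff it belongs to a strongly connected component of size ≥ 2 (or has a self-loop).
The vertices on cycles are {A, C, D, E, G, H, I} — 7 in total.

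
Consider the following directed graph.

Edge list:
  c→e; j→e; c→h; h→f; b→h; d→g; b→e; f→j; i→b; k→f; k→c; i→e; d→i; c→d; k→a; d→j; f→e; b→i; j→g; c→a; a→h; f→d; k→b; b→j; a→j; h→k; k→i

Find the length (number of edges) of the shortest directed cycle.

For each vertex v, BFS finds the shortest path from v back to v.
The shortest such closed walk is b → i → b, length 2.

2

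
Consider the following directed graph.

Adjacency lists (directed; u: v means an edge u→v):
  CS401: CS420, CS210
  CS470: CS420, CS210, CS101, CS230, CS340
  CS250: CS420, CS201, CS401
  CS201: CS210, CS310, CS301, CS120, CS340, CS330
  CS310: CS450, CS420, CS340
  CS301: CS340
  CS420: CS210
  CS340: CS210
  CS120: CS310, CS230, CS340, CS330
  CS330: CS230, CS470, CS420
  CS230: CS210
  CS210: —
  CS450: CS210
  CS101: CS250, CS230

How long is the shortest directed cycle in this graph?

For each vertex v, BFS finds the shortest path from v back to v.
The shortest such closed walk is CS101 → CS250 → CS201 → CS330 → CS470 → CS101, length 5.

5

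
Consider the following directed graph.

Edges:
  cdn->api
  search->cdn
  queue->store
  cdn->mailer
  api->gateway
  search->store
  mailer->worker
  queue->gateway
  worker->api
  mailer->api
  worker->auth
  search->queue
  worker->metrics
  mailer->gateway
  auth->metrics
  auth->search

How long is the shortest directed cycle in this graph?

For each vertex v, BFS finds the shortest path from v back to v.
The shortest such closed walk is worker → auth → search → cdn → mailer → worker, length 5.

5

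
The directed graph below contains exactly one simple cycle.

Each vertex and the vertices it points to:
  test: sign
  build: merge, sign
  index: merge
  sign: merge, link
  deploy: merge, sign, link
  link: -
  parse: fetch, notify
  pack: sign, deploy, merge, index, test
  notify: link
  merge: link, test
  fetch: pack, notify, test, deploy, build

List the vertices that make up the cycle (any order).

sign, test, merge

DFS with gray/black marking from test:
test gray
  sign gray
    merge gray
      link gray
      link black
      merge→test: test is gray → back edge
Back edge closes the cycle test → sign → merge → test; its vertices are {sign, test, merge}.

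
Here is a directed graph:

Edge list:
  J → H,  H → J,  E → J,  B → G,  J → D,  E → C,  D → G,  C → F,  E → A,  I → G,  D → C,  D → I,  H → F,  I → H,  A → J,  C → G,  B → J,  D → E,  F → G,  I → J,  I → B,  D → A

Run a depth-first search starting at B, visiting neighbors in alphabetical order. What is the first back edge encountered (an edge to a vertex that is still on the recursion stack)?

A→J

DFS from B (visiting neighbors in alphabetical order); mark gray on enter, black on exit:
B gray
  G gray
  G black
  J gray
    D gray
      A gray
        A→J: J is gray → back edge
First back edge: A → J.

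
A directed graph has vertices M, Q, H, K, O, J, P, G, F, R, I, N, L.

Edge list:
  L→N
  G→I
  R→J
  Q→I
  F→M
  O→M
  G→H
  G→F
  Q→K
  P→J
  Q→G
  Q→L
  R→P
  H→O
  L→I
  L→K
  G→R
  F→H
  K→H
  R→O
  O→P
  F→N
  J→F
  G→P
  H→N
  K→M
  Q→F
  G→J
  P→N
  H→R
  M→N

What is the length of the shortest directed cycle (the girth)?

4

For each vertex v, BFS finds the shortest path from v back to v.
The shortest such closed walk is R → J → F → H → R, length 4.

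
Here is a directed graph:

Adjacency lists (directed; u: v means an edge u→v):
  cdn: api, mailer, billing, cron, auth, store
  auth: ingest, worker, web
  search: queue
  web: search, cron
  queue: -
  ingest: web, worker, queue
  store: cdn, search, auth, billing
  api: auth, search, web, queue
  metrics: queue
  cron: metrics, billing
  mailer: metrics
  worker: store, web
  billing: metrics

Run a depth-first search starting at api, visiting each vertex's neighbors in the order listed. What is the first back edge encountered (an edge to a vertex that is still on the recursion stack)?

DFS from api (visiting each vertex's neighbors in the order listed); mark gray on enter, black on exit:
api gray
  auth gray
    ingest gray
      web gray
        search gray
          queue gray
          queue black
        search black
        cron gray
          metrics gray
            metrics→queue: queue black — skip
          metrics black
          billing gray
            billing→metrics: metrics black — skip
          billing black
        cron black
      web black
      worker gray
        store gray
          cdn gray
            cdn→api: api is gray → back edge
First back edge: cdn → api.

cdn→api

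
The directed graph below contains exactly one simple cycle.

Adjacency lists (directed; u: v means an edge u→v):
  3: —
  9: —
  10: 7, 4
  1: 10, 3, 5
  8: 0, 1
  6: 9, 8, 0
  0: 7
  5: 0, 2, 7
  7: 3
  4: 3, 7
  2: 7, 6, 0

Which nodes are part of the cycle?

DFS with gray/black marking from 6:
6 gray
  9 gray
  9 black
  8 gray
    0 gray
      7 gray
        3 gray
        3 black
      7 black
    0 black
    1 gray
      10 gray
        10→7: 7 black — skip
        4 gray
          4→3: 3 black — skip
          4→7: 7 black — skip
        4 black
      10 black
      1→3: 3 black — skip
      5 gray
        5→0: 0 black — skip
        2 gray
          2→7: 7 black — skip
          2→6: 6 is gray → back edge
Back edge closes the cycle 6 → 8 → 1 → 5 → 2 → 6; its vertices are {1, 2, 5, 6, 8}.

1, 2, 5, 6, 8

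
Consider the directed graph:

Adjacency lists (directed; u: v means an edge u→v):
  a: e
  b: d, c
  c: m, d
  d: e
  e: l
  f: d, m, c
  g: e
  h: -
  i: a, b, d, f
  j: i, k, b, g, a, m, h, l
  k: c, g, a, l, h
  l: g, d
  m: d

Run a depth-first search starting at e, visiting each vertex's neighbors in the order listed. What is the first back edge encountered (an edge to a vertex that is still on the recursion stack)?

DFS from e (visiting each vertex's neighbors in the order listed); mark gray on enter, black on exit:
e gray
  l gray
    g gray
      g→e: e is gray → back edge
First back edge: g → e.

g→e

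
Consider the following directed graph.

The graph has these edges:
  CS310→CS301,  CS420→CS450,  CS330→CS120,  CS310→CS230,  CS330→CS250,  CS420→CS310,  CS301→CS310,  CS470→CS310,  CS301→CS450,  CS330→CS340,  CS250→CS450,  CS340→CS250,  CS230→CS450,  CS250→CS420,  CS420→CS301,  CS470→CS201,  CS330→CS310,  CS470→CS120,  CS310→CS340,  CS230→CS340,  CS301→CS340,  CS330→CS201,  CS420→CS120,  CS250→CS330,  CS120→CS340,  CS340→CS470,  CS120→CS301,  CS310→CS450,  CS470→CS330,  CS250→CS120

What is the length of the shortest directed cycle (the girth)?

For each vertex v, BFS finds the shortest path from v back to v.
The shortest such closed walk is CS330 → CS250 → CS330, length 2.

2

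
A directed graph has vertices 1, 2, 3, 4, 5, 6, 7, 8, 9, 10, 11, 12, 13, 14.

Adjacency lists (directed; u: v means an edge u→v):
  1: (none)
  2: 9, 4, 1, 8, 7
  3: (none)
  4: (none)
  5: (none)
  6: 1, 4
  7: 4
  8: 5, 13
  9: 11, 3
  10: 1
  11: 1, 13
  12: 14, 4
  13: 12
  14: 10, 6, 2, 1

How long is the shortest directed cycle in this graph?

For each vertex v, BFS finds the shortest path from v back to v.
The shortest such closed walk is 14 → 2 → 8 → 13 → 12 → 14, length 5.

5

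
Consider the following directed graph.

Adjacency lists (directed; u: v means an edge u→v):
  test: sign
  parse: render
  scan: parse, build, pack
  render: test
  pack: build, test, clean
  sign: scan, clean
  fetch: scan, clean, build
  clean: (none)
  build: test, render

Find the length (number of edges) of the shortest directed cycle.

For each vertex v, BFS finds the shortest path from v back to v.
The shortest such closed walk is scan → pack → test → sign → scan, length 4.

4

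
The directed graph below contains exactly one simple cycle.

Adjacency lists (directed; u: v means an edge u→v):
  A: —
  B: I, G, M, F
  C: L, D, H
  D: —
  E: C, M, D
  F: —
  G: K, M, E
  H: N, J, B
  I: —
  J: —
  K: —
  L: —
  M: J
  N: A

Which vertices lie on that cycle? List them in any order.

B, C, E, G, H

DFS with gray/black marking from H:
H gray
  N gray
    A gray
    A black
  N black
  J gray
  J black
  B gray
    I gray
    I black
    G gray
      K gray
      K black
      M gray
        M→J: J black — skip
      M black
      E gray
        C gray
          L gray
          L black
          D gray
          D black
          C→H: H is gray → back edge
Back edge closes the cycle H → B → G → E → C → H; its vertices are {B, C, E, G, H}.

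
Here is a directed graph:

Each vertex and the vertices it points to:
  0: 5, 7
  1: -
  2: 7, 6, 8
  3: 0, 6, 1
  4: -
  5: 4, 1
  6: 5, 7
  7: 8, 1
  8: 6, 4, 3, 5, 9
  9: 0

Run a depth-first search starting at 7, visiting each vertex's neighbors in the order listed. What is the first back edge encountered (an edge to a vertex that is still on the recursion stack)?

6->7

DFS from 7 (visiting each vertex's neighbors in the order listed); mark gray on enter, black on exit:
7 gray
  8 gray
    6 gray
      5 gray
        4 gray
        4 black
        1 gray
        1 black
      5 black
      6→7: 7 is gray → back edge
First back edge: 6 → 7.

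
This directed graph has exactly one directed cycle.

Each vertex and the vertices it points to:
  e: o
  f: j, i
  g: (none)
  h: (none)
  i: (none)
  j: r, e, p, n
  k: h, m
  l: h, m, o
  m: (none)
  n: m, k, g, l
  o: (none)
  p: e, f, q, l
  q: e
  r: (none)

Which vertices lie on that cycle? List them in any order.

DFS with gray/black marking from j:
j gray
  r gray
  r black
  e gray
    o gray
    o black
  e black
  p gray
    p→e: e black — skip
    f gray
      f→j: j is gray → back edge
Back edge closes the cycle j → p → f → j; its vertices are {f, j, p}.

f, j, p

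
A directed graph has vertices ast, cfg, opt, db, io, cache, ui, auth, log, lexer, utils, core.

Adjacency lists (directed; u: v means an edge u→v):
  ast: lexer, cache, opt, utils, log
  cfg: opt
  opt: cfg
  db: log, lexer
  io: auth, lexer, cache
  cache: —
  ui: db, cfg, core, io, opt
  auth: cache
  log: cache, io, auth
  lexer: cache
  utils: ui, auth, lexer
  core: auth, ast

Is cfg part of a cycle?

cfg is on a cycle iff cfg can reach itself via ≥1 edge.
cfg → opt → cfg — yes.

Yes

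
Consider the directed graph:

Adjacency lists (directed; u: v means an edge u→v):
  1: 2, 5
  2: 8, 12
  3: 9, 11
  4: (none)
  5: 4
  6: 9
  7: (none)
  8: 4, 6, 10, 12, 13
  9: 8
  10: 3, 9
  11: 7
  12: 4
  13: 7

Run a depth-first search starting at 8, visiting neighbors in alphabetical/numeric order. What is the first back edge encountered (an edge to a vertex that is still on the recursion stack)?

DFS from 8 (visiting neighbors in alphabetical/numeric order); mark gray on enter, black on exit:
8 gray
  4 gray
  4 black
  6 gray
    9 gray
      9→8: 8 is gray → back edge
First back edge: 9 → 8.

9→8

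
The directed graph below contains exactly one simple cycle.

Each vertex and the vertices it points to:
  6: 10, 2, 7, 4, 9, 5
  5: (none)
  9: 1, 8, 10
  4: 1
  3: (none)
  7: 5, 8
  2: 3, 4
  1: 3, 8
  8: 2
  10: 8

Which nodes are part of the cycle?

1, 2, 4, 8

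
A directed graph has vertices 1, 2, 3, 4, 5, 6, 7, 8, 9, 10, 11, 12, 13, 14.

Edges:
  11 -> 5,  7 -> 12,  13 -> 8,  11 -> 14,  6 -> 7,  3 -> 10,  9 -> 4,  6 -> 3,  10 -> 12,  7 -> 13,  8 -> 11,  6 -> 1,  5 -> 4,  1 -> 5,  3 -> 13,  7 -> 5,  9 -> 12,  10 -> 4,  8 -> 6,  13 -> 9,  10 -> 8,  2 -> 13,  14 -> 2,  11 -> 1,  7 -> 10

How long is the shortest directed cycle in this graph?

4

For each vertex v, BFS finds the shortest path from v back to v.
The shortest such closed walk is 8 → 6 → 7 → 13 → 8, length 4.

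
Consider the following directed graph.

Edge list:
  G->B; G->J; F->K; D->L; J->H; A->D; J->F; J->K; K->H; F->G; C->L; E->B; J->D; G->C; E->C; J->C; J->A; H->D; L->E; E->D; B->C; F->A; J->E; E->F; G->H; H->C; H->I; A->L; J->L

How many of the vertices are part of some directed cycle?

11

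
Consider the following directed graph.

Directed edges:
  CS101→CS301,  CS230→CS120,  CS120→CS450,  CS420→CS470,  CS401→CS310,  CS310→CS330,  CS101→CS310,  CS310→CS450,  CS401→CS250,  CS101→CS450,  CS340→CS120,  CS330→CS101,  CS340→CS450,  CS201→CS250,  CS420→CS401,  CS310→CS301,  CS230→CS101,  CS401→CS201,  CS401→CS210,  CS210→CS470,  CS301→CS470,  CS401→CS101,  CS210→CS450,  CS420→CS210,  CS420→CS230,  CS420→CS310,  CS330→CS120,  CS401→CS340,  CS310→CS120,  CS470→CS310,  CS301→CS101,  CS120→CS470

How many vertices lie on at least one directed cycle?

6

A vertex is on a directed cycle iff it belongs to a strongly connected component of size ≥ 2 (or has a self-loop).
The vertices on cycles are {CS101, CS120, CS301, CS310, CS330, CS470} — 6 in total.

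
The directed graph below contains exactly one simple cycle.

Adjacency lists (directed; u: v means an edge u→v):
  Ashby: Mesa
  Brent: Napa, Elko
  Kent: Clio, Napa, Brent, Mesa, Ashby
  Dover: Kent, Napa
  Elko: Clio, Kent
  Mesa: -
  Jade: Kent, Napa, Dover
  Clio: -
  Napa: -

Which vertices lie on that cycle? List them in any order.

DFS with gray/black marking from Kent:
Kent gray
  Clio gray
  Clio black
  Napa gray
  Napa black
  Brent gray
    Brent→Napa: Napa black — skip
    Elko gray
      Elko→Clio: Clio black — skip
      Elko→Kent: Kent is gray → back edge
Back edge closes the cycle Kent → Brent → Elko → Kent; its vertices are {Elko, Kent, Brent}.

Elko, Kent, Brent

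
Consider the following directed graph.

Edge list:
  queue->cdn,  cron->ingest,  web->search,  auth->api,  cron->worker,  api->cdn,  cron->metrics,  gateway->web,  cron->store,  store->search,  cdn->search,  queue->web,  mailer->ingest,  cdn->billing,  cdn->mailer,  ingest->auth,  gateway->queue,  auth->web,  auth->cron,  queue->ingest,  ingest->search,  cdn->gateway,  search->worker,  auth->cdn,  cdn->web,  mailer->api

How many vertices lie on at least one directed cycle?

A vertex is on a directed cycle iff it belongs to a strongly connected component of size ≥ 2 (or has a self-loop).
The vertices on cycles are {api, cdn, auth, cron, queue, ingest, mailer, gateway} — 8 in total.

8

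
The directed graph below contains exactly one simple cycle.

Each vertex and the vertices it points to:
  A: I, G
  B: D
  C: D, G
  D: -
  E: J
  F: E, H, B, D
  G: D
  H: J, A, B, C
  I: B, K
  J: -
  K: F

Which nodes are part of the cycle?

DFS with gray/black marking from F:
F gray
  E gray
    J gray
    J black
  E black
  H gray
    H→J: J black — skip
    A gray
      I gray
        B gray
          D gray
          D black
        B black
        K gray
          K→F: F is gray → back edge
Back edge closes the cycle F → H → A → I → K → F; its vertices are {A, F, H, I, K}.

A, F, H, I, K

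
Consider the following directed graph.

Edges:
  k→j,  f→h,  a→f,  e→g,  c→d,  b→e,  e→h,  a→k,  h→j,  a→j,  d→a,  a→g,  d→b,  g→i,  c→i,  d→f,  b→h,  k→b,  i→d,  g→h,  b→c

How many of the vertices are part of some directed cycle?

8

A vertex is on a directed cycle iff it belongs to a strongly connected component of size ≥ 2 (or has a self-loop).
The vertices on cycles are {a, b, c, d, e, g, i, k} — 8 in total.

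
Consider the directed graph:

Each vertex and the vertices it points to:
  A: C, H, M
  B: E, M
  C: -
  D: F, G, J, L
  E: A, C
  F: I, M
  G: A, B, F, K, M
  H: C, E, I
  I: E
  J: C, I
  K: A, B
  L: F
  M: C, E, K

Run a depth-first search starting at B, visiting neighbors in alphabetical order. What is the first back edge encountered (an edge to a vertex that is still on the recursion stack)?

H→E

DFS from B (visiting neighbors in alphabetical order); mark gray on enter, black on exit:
B gray
  E gray
    A gray
      C gray
      C black
      H gray
        H→C: C black — skip
        H→E: E is gray → back edge
First back edge: H → E.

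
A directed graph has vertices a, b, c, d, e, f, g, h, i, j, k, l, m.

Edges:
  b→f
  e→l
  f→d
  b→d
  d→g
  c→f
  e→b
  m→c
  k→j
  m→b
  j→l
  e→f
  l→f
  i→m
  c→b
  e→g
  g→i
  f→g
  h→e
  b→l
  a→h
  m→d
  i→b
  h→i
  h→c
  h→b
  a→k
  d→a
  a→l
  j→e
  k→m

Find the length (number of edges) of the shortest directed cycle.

For each vertex v, BFS finds the shortest path from v back to v.
The shortest such closed walk is a → l → f → d → a, length 4.

4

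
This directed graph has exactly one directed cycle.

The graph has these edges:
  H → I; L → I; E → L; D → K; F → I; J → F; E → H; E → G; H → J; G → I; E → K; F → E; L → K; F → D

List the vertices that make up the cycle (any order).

DFS with gray/black marking from F:
F gray
  I gray
  I black
  D gray
    K gray
    K black
  D black
  E gray
    H gray
      J gray
        J→F: F is gray → back edge
Back edge closes the cycle F → E → H → J → F; its vertices are {E, F, H, J}.

E, F, H, J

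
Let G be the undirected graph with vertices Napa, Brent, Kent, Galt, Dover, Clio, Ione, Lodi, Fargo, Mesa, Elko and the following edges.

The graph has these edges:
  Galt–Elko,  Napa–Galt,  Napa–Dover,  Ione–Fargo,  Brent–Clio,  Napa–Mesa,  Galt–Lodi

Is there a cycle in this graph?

DFS, tracking each vertex's parent; an edge to a visited non-parent vertex closes a cycle.
Start from Elko:
visit Elko (parent –)
  visit Galt (parent Elko)
    Galt–Elko: parent, skip
    visit Lodi (parent Galt)
      Lodi–Galt: parent, skip
    visit Napa (parent Galt)
      visit Mesa (parent Napa)
        Mesa–Napa: parent, skip
      Napa–Galt: parent, skip
      visit Dover (parent Napa)
        Dover–Napa: parent, skip
visit Brent (parent –)
  visit Clio (parent Brent)
    Clio–Brent: parent, skip
visit Kent (parent –)
visit Ione (parent –)
  visit Fargo (parent Ione)
    Fargo–Ione: parent, skip
No non-parent visited neighbor found — the graph is a forest.

No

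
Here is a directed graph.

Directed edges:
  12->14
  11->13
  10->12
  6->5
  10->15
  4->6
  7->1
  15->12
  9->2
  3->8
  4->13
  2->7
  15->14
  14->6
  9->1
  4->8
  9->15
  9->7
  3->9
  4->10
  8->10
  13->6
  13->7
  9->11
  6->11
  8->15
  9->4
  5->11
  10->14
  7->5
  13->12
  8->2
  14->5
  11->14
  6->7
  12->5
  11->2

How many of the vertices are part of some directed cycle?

8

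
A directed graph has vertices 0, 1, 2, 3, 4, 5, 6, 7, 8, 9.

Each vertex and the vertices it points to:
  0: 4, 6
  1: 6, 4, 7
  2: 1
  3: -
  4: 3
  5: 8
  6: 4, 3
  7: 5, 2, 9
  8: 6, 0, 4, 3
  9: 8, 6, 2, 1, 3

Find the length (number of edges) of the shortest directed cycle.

3

For each vertex v, BFS finds the shortest path from v back to v.
The shortest such closed walk is 1 → 7 → 2 → 1, length 3.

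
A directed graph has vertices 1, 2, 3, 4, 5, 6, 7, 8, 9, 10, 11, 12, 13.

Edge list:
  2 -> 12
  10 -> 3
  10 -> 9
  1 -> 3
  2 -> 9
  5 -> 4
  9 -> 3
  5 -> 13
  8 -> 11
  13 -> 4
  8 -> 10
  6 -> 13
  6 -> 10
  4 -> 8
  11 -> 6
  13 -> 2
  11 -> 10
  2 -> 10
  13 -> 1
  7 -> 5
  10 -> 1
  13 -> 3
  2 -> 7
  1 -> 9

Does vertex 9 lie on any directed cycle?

No

9 lies on a cycle iff there is a path from 9 back to itself.
Exploring from 9, it never reaches itself; equivalently, its strongly connected component is a singleton.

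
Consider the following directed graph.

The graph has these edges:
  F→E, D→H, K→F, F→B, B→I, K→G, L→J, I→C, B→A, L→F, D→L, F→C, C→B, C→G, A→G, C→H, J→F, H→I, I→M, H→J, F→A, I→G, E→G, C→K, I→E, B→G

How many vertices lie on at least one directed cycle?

7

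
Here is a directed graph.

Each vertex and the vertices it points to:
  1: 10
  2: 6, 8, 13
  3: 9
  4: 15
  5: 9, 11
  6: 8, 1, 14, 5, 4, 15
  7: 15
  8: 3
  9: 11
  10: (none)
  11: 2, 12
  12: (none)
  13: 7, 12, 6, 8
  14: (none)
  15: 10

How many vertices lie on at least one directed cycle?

8

A vertex is on a directed cycle iff it belongs to a strongly connected component of size ≥ 2 (or has a self-loop).
The vertices on cycles are {2, 3, 5, 6, 8, 9, 11, 13} — 8 in total.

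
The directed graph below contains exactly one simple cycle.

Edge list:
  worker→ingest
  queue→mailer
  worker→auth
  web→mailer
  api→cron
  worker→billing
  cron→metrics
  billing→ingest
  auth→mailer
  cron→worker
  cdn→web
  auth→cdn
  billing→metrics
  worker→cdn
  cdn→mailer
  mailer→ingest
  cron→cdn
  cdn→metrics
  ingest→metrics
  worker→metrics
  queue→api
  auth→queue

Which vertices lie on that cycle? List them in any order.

api, auth, cron, queue, worker

DFS with gray/black marking from worker:
worker gray
  metrics gray
  metrics black
  auth gray
    cdn gray
      web gray
        mailer gray
          ingest gray
            ingest→metrics: metrics black — skip
          ingest black
        mailer black
      web black
      cdn→mailer: mailer black — skip
      cdn→metrics: metrics black — skip
    cdn black
    auth→mailer: mailer black — skip
    queue gray
      api gray
        cron gray
          cron→metrics: metrics black — skip
          cron→worker: worker is gray → back edge
Back edge closes the cycle worker → auth → queue → api → cron → worker; its vertices are {api, auth, cron, queue, worker}.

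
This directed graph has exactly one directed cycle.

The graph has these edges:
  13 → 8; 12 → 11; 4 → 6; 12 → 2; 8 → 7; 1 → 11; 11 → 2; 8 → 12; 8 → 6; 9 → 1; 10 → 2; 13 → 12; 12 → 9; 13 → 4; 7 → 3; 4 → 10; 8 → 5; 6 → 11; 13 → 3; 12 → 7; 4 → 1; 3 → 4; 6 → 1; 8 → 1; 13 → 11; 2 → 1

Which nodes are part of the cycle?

1, 2, 11

DFS with gray/black marking from 1:
1 gray
  11 gray
    2 gray
      2→1: 1 is gray → back edge
Back edge closes the cycle 1 → 11 → 2 → 1; its vertices are {1, 2, 11}.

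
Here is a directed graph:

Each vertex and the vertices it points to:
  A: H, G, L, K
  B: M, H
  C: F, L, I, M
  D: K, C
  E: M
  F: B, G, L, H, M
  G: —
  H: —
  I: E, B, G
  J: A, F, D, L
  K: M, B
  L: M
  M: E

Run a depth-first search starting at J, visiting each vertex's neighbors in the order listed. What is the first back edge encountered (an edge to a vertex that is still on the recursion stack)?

DFS from J (visiting each vertex's neighbors in the order listed); mark gray on enter, black on exit:
J gray
  A gray
    H gray
    H black
    G gray
    G black
    L gray
      M gray
        E gray
          E→M: M is gray → back edge
First back edge: E → M.

E→M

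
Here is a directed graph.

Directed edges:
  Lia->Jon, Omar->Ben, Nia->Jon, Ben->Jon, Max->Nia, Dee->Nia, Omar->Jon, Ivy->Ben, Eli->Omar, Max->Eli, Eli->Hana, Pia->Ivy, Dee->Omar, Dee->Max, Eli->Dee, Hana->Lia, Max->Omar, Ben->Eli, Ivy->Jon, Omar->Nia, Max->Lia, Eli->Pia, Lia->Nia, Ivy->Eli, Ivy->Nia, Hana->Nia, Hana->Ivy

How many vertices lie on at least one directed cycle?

A vertex is on a directed cycle iff it belongs to a strongly connected component of size ≥ 2 (or has a self-loop).
The vertices on cycles are {Ben, Dee, Eli, Ivy, Max, Pia, Hana, Omar} — 8 in total.

8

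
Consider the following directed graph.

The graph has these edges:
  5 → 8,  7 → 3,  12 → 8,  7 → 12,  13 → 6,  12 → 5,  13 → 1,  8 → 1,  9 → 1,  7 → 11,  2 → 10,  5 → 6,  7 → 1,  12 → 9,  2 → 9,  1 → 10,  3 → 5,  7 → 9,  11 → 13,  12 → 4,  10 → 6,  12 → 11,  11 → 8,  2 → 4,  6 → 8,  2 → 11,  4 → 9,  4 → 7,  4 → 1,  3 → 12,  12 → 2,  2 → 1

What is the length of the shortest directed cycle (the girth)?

3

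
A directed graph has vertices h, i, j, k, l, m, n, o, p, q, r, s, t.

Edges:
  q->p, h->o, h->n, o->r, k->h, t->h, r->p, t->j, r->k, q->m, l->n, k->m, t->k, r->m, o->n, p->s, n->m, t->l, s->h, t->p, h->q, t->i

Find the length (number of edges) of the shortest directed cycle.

For each vertex v, BFS finds the shortest path from v back to v.
The shortest such closed walk is h → q → p → s → h, length 4.

4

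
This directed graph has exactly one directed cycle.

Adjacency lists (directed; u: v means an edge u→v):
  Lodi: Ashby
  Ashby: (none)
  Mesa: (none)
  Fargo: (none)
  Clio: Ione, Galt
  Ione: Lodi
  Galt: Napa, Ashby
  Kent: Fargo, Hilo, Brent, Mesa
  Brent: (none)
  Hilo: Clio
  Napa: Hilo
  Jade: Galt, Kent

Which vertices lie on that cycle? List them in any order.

Clio, Galt, Hilo, Napa

DFS with gray/black marking from Hilo:
Hilo gray
  Clio gray
    Ione gray
      Lodi gray
        Ashby gray
        Ashby black
      Lodi black
    Ione black
    Galt gray
      Napa gray
        Napa→Hilo: Hilo is gray → back edge
Back edge closes the cycle Hilo → Clio → Galt → Napa → Hilo; its vertices are {Clio, Galt, Hilo, Napa}.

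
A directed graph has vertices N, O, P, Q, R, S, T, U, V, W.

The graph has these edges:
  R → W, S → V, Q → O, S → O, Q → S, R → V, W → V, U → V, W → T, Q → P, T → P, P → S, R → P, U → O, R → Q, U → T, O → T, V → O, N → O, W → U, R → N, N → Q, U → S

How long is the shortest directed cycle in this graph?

4

For each vertex v, BFS finds the shortest path from v back to v.
The shortest such closed walk is T → P → S → O → T, length 4.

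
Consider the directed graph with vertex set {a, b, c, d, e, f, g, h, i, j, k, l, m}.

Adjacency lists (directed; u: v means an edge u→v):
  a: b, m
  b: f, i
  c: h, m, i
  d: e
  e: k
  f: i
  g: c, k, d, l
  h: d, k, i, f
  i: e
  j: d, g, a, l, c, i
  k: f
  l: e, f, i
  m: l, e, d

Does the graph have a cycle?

Yes

DFS with white/gray/black marking, starting from l:
l gray
  e gray
    k gray
      f gray
        i gray
          i→e: e is gray → back edge
Back edge found, so a cycle exists: e → k → f → i → e.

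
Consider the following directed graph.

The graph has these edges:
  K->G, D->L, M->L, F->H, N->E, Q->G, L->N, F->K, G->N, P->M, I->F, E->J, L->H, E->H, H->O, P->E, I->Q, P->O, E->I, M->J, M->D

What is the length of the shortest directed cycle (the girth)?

For each vertex v, BFS finds the shortest path from v back to v.
The shortest such closed walk is E → I → Q → G → N → E, length 5.

5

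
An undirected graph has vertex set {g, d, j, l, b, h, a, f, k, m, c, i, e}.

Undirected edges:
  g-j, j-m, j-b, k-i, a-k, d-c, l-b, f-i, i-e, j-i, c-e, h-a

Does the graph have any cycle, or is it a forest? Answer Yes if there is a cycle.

No

DFS, tracking each vertex's parent; an edge to a visited non-parent vertex closes a cycle.
Start from a:
visit a (parent –)
  visit k (parent a)
    k–a: parent, skip
    visit i (parent k)
      i–k: parent, skip
      visit j (parent i)
        visit b (parent j)
          visit l (parent b)
            l–b: parent, skip
          b–j: parent, skip
        visit m (parent j)
          m–j: parent, skip
        j–i: parent, skip
        visit g (parent j)
          g–j: parent, skip
      visit f (parent i)
        f–i: parent, skip
      visit e (parent i)
        e–i: parent, skip
        visit c (parent e)
          visit d (parent c)
            d–c: parent, skip
          c–e: parent, skip
  visit h (parent a)
    h–a: parent, skip
No non-parent visited neighbor found — the graph is a forest.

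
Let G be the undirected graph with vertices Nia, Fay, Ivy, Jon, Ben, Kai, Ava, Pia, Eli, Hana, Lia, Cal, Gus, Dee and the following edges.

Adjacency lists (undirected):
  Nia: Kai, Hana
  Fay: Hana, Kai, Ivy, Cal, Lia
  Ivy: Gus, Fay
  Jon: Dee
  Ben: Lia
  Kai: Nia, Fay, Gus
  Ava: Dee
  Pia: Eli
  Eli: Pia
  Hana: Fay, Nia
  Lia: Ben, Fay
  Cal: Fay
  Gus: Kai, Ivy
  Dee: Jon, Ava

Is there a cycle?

Yes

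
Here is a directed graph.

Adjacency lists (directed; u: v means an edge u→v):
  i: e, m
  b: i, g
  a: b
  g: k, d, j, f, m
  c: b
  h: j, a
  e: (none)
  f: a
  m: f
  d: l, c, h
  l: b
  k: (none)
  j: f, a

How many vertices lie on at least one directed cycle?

11

A vertex is on a directed cycle iff it belongs to a strongly connected component of size ≥ 2 (or has a self-loop).
The vertices on cycles are {a, b, c, d, f, g, h, i, j, l, m} — 11 in total.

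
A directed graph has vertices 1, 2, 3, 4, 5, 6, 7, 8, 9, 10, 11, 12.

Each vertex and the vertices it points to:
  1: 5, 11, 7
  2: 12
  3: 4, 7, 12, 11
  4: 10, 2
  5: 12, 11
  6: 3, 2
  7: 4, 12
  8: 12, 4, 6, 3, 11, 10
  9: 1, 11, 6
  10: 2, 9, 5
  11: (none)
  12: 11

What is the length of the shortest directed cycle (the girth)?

5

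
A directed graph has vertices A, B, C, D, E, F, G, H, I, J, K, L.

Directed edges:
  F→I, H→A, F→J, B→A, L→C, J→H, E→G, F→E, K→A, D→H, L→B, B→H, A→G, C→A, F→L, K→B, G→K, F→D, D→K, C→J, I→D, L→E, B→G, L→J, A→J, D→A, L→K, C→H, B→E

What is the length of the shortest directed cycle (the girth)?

For each vertex v, BFS finds the shortest path from v back to v.
The shortest such closed walk is K → A → G → K, length 3.

3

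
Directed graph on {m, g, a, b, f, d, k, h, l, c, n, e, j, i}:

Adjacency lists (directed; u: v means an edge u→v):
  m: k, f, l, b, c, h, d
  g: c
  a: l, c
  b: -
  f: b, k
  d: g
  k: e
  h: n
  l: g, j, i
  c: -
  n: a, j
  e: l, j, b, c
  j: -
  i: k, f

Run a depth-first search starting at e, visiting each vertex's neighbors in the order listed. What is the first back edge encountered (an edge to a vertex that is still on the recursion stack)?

k->e

DFS from e (visiting each vertex's neighbors in the order listed); mark gray on enter, black on exit:
e gray
  l gray
    g gray
      c gray
      c black
    g black
    j gray
    j black
    i gray
      k gray
        k→e: e is gray → back edge
First back edge: k → e.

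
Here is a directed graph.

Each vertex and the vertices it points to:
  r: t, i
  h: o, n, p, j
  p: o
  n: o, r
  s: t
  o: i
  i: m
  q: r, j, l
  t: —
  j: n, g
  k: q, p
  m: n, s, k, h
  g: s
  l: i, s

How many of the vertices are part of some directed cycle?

11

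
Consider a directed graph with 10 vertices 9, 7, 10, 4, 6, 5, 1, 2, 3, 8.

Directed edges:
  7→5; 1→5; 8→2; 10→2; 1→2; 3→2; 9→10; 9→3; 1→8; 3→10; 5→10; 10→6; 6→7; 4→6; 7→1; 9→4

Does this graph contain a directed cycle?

Yes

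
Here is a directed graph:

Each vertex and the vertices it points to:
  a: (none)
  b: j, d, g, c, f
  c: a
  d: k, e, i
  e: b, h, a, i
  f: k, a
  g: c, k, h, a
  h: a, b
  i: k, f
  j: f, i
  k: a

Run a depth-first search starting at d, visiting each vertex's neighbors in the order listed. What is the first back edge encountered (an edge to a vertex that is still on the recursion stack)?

DFS from d (visiting each vertex's neighbors in the order listed); mark gray on enter, black on exit:
d gray
  k gray
    a gray
    a black
  k black
  e gray
    b gray
      j gray
        f gray
          f→k: k black — skip
          f→a: a black — skip
        f black
        i gray
          i→k: k black — skip
          i→f: f black — skip
        i black
      j black
      b→d: d is gray → back edge
First back edge: b → d.

b→d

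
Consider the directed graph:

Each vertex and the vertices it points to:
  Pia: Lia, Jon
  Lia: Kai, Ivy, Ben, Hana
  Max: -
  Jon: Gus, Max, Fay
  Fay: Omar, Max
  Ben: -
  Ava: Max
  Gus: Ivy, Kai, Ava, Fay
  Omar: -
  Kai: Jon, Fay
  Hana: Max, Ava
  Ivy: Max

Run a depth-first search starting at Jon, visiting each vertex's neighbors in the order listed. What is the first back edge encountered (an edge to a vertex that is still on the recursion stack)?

Kai->Jon

DFS from Jon (visiting each vertex's neighbors in the order listed); mark gray on enter, black on exit:
Jon gray
  Gus gray
    Ivy gray
      Max gray
      Max black
    Ivy black
    Kai gray
      Kai→Jon: Jon is gray → back edge
First back edge: Kai → Jon.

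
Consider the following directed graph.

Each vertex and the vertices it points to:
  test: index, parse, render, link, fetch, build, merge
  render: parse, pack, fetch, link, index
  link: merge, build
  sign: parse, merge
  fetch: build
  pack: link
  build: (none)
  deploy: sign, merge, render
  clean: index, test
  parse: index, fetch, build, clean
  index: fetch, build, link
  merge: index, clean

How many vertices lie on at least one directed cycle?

8

A vertex is on a directed cycle iff it belongs to a strongly connected component of size ≥ 2 (or has a self-loop).
The vertices on cycles are {link, pack, test, clean, index, merge, parse, render} — 8 in total.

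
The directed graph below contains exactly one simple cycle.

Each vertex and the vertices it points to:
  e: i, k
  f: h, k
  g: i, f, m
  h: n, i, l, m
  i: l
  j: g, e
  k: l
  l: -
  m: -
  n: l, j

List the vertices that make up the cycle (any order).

DFS with gray/black marking from j:
j gray
  g gray
    i gray
      l gray
      l black
    i black
    f gray
      h gray
        n gray
          n→l: l black — skip
          n→j: j is gray → back edge
Back edge closes the cycle j → g → f → h → n → j; its vertices are {f, g, h, j, n}.

f, g, h, j, n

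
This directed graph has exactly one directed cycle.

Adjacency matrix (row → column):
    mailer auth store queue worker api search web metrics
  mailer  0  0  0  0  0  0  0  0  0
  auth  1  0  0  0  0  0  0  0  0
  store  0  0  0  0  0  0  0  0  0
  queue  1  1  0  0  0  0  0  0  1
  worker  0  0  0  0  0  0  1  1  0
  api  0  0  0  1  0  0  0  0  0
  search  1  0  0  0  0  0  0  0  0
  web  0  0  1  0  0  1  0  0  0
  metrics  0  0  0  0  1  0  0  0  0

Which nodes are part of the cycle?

api, web, queue, worker, metrics

DFS with gray/black marking from metrics:
metrics gray
  worker gray
    web gray
      store gray
      store black
      api gray
        queue gray
          queue→metrics: metrics is gray → back edge
Back edge closes the cycle metrics → worker → web → api → queue → metrics; its vertices are {api, web, queue, worker, metrics}.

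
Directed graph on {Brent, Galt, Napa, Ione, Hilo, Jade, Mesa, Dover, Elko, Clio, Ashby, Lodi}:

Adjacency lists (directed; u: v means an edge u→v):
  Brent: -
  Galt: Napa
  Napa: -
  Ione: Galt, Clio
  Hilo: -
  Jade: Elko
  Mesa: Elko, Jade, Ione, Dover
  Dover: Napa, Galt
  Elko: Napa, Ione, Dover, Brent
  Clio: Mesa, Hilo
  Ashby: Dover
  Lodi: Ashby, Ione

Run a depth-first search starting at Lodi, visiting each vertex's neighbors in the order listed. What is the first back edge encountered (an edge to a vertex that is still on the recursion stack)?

Elko->Ione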